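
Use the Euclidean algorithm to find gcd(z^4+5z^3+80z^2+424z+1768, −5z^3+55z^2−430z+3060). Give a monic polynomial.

By polynomial division,
  z^4+5z^3+80z^2+424z+1768 = (−(1/5)z−16/5)(−5z^3+55z^2−430z+3060) + (170z^2−340z+11560)
  −5z^3+55z^2−430z+3060 = (−(1/34)z+9/34)(170z^2−340z+11560) + (0)
Last nonzero remainder: 170z^2−340z+11560. Dividing through by 170 gives the monic gcd z^2−2z+68.

z^2−2z+68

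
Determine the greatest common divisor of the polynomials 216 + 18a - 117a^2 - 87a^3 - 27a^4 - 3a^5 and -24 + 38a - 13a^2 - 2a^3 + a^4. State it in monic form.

-4 + 3a + a^2

Apply the Euclidean algorithm:
  -3a^5 - 27a^4 - 87a^3 - 117a^2 + 18a + 216 = (-3a - 33)(a^4 - 2a^3 - 13a^2 + 38a - 24) + (-192a^3 - 432a^2 + 1200a - 576)
  a^4 - 2a^3 - 13a^2 + 38a - 24 = (-(1/192)a + 17/768)(-192a^3 - 432a^2 + 1200a - 576) + ((45/16)a^2 + (135/16)a - 45/4)
  -192a^3 - 432a^2 + 1200a - 576 = (-(1024/15)a + 256/5)((45/16)a^2 + (135/16)a - 45/4) + (0)
Last nonzero remainder: (45/16)a^2 + (135/16)a - 45/4. Dividing through by 45/16 gives the monic gcd a^2 + 3a - 4.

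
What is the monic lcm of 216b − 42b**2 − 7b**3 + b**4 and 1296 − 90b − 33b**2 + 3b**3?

−1728b + 552b**2 + 14b**3 − 15b**4 + b**5

Euclidean algorithm in ℚ[b]:
  b**4 − 7b**3 − 42b**2 + 216b = ((1/3)b + 4/3)(3b**3 − 33b**2 − 90b + 1296) + (32b**2 − 96b − 1728)
  3b**3 − 33b**2 − 90b + 1296 = ((3/32)b − 3/4)(32b**2 − 96b − 1728) + (0)
Last nonzero remainder: 32b**2 − 96b − 1728. Dividing through by 32 gives the monic gcd b**2 − 3b − 54.
Then lcm(f, g) = f·g / gcd(f, g); expanding and making the result monic gives the answer.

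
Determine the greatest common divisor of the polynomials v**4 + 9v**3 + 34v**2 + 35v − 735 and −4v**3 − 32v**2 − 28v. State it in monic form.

Repeated division with remainder:
  v**4 + 9v**3 + 34v**2 + 35v − 735 = (−(1/4)v − 1/4)(−4v**3 − 32v**2 − 28v) + (19v**2 + 28v − 735)
  −4v**3 − 32v**2 − 28v = (−(4/19)v − 496/361)(19v**2 + 28v − 735) + (−(52080/361)v − 364560/361)
  19v**2 + 28v − 735 = (−(6859/52080)v + 361/496)(−(52080/361)v − 364560/361) + (0)
Last nonzero remainder: −(52080/361)v − 364560/361. Dividing through by −52080/361 gives the monic gcd v + 7.

v + 7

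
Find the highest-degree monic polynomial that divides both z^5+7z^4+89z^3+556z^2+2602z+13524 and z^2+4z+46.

z^2+4z+46

Repeated division with remainder:
  z^5+7z^4+89z^3+556z^2+2602z+13524 = (z^3+3z^2+31z+294)(z^2+4z+46) + (0)
The last nonzero remainder z^2+4z+46 is already monic.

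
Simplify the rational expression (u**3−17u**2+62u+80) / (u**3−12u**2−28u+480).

Apply the Euclidean algorithm:
  u**3−17u**2+62u+80 = (u**3−12u**2−28u+480) + (−5u**2+90u−400)
  u**3−12u**2−28u+480 = (−(1/5)u−6/5)(−5u**2+90u−400) + (0)
Last nonzero remainder: −5u**2+90u−400. Dividing through by −5 gives the monic gcd u**2−18u+80.
Cancel u**2−18u+80 from numerator and denominator to get the reduced form.

(u+1)/(u+6)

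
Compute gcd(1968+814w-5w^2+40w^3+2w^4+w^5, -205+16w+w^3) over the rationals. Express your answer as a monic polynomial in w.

41+5w+w^2

Euclidean algorithm in ℚ[w]:
  w^5+2w^4+40w^3-5w^2+814w+1968 = (w^2+2w+24)(w^3+16w-205) + (168w^2+840w+6888)
  w^3+16w-205 = ((1/168)w-5/168)(168w^2+840w+6888) + (0)
Last nonzero remainder: 168w^2+840w+6888. Dividing through by 168 gives the monic gcd w^2+5w+41.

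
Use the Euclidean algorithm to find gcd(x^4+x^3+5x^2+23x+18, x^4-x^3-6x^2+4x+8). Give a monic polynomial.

x^2+3x+2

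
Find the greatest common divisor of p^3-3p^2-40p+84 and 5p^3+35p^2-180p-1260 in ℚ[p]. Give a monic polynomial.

Repeated division with remainder:
  p^3-3p^2-40p+84 = (1/5)(5p^3+35p^2-180p-1260) + (-10p^2-4p+336)
  5p^3+35p^2-180p-1260 = (-(1/2)p-33/10)(-10p^2-4p+336) + (-(126/5)p-756/5)
  -10p^2-4p+336 = ((25/63)p-20/9)(-(126/5)p-756/5) + (0)
Last nonzero remainder: -(126/5)p-756/5. Dividing through by -126/5 gives the monic gcd p+6.

p+6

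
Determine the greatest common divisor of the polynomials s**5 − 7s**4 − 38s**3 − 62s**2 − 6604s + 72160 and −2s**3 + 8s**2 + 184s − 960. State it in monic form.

Repeated division with remainder:
  s**5 − 7s**4 − 38s**3 − 62s**2 − 6604s + 72160 = (−(1/2)s**2 + (3/2)s − 21)(−2s**3 + 8s**2 + 184s − 960) + (−650s**2 − 1300s + 52000)
  −2s**3 + 8s**2 + 184s − 960 = ((1/325)s − 6/325)(−650s**2 − 1300s + 52000) + (0)
Last nonzero remainder: −650s**2 − 1300s + 52000. Dividing through by −650 gives the monic gcd s**2 + 2s − 80.

s**2 + 2s − 80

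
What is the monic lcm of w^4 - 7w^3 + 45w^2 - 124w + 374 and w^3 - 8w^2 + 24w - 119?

Apply the Euclidean algorithm:
  w^4 - 7w^3 + 45w^2 - 124w + 374 = (w + 1)(w^3 - 8w^2 + 24w - 119) + (29w^2 - 29w + 493)
  w^3 - 8w^2 + 24w - 119 = ((1/29)w - 7/29)(29w^2 - 29w + 493) + (0)
Last nonzero remainder: 29w^2 - 29w + 493. Dividing through by 29 gives the monic gcd w^2 - w + 17.
Then lcm(f, g) = f·g / gcd(f, g); expanding and making the result monic gives the answer.

w^5 - 14w^4 + 94w^3 - 439w^2 + 1242w - 2618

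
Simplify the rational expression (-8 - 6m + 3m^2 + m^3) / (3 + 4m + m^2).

By polynomial division,
  m^3 + 3m^2 - 6m - 8 = (m - 1)(m^2 + 4m + 3) + (-5m - 5)
  m^2 + 4m + 3 = (-(1/5)m - 3/5)(-5m - 5) + (0)
Last nonzero remainder: -5m - 5. Dividing through by -5 gives the monic gcd m + 1.
Cancel m + 1 from numerator and denominator to get the reduced form.

(-8 + 2m + m^2)/(3 + m)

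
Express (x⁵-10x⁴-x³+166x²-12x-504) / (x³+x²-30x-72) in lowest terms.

Euclidean algorithm in ℚ[x]:
  x⁵-10x⁴-x³+166x²-12x-504 = (x²-11x+40)(x³+x²-30x-72) + (-132x²+396x+2376)
  x³+x²-30x-72 = (-(1/132)x-1/33)(-132x²+396x+2376) + (0)
Last nonzero remainder: -132x²+396x+2376. Dividing through by -132 gives the monic gcd x²-3x-18.
Cancel x²-3x-18 from numerator and denominator to get the reduced form.

(x³-7x²-4x+28)/(x+4)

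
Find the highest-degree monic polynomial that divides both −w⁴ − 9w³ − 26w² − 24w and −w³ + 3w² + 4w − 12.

w + 2

Repeated division with remainder:
  −w⁴ − 9w³ − 26w² − 24w = (w + 12)(−w³ + 3w² + 4w − 12) + (−66w² − 60w + 144)
  −w³ + 3w² + 4w − 12 = ((1/66)w − 43/726)(−66w² − 60w + 144) + (−(210/121)w − 420/121)
  −66w² − 60w + 144 = ((1331/35)w − 1452/35)(−(210/121)w − 420/121) + (0)
Last nonzero remainder: −(210/121)w − 420/121. Dividing through by −210/121 gives the monic gcd w + 2.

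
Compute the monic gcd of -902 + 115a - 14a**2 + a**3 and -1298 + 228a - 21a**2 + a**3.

-11 + a

By polynomial division,
  a**3 - 14a**2 + 115a - 902 = (a**3 - 21a**2 + 228a - 1298) + (7a**2 - 113a + 396)
  a**3 - 21a**2 + 228a - 1298 = ((1/7)a - 34/49)(7a**2 - 113a + 396) + ((4558/49)a - 50138/49)
  7a**2 - 113a + 396 = ((343/4558)a - 882/2279)((4558/49)a - 50138/49) + (0)
Last nonzero remainder: (4558/49)a - 50138/49. Dividing through by 4558/49 gives the monic gcd a - 11.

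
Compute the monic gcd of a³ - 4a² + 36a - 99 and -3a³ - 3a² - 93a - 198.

Euclidean algorithm in ℚ[a]:
  a³ - 4a² + 36a - 99 = (-1/3)(-3a³ - 3a² - 93a - 198) + (-5a² + 5a - 165)
  -3a³ - 3a² - 93a - 198 = ((3/5)a + 6/5)(-5a² + 5a - 165) + (0)
Last nonzero remainder: -5a² + 5a - 165. Dividing through by -5 gives the monic gcd a² - a + 33.

a² - a + 33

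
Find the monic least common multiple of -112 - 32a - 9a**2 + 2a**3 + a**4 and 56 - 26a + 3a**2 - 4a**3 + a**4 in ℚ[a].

224 - 48a - 14a**2 - 13a**3 + a**5

Repeated division with remainder:
  a**4 + 2a**3 - 9a**2 - 32a - 112 = (a**4 - 4a**3 + 3a**2 - 26a + 56) + (6a**3 - 12a**2 - 6a - 168)
  a**4 - 4a**3 + 3a**2 - 26a + 56 = ((1/6)a - 1/3)(6a**3 - 12a**2 - 6a - 168) + (0)
Last nonzero remainder: 6a**3 - 12a**2 - 6a - 168. Dividing through by 6 gives the monic gcd a**3 - 2a**2 - a - 28.
Then lcm(f, g) = f·g / gcd(f, g); expanding and making the result monic gives the answer.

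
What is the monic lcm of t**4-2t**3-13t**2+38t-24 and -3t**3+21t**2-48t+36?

Apply the Euclidean algorithm:
  t**4-2t**3-13t**2+38t-24 = (-(1/3)t-5/3)(-3t**3+21t**2-48t+36) + (6t**2-30t+36)
  -3t**3+21t**2-48t+36 = (-(1/2)t+1)(6t**2-30t+36) + (0)
Last nonzero remainder: 6t**2-30t+36. Dividing through by 6 gives the monic gcd t**2-5t+6.
Then lcm(f, g) = f·g / gcd(f, g); expanding and making the result monic gives the answer.

t**5-4t**4-9t**3+64t**2-100t+48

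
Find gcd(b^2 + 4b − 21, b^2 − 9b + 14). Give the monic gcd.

1

By polynomial division,
  b^2 + 4b − 21 = (b^2 − 9b + 14) + (13b − 35)
  b^2 − 9b + 14 = ((1/13)b − 82/169)(13b − 35) + (−504/169)
  13b − 35 = (−(2197/504)b + 845/72)(−504/169) + (0)
The last nonzero remainder is the constant −504/169, so the polynomials are coprime and gcd = 1.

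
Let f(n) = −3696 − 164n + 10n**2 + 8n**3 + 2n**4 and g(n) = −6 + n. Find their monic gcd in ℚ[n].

Repeated division with remainder:
  2n**4 + 8n**3 + 10n**2 − 164n − 3696 = (2n**3 + 20n**2 + 130n + 616)(n − 6) + (0)
The last nonzero remainder n − 6 is already monic.

−6 + n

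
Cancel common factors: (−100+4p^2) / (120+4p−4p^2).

Euclidean algorithm in ℚ[p]:
  4p^2−100 = (−1)(−4p^2+4p+120) + (4p+20)
  −4p^2+4p+120 = (−p+6)(4p+20) + (0)
Last nonzero remainder: 4p+20. Dividing through by 4 gives the monic gcd p+5.
Cancel p+5 from numerator and denominator to get the reduced form.

(5−p)/(−6+p)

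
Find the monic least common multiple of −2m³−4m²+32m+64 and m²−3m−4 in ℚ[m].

m⁴+3m³−14m²−48m−32

Apply the Euclidean algorithm:
  −2m³−4m²+32m+64 = (−2m−10)(m²−3m−4) + (−6m+24)
  m²−3m−4 = (−(1/6)m−1/6)(−6m+24) + (0)
Last nonzero remainder: −6m+24. Dividing through by −6 gives the monic gcd m−4.
Then lcm(f, g) = f·g / gcd(f, g); expanding and making the result monic gives the answer.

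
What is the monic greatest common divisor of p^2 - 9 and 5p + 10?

1

Repeated division with remainder:
  p^2 - 9 = ((1/5)p - 2/5)(5p + 10) + (-5)
  5p + 10 = (-p - 2)(-5) + (0)
The last nonzero remainder is the constant -5, so the polynomials are coprime and gcd = 1.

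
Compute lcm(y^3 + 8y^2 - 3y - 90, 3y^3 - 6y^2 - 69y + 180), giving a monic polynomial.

Apply the Euclidean algorithm:
  y^3 + 8y^2 - 3y - 90 = (1/3)(3y^3 - 6y^2 - 69y + 180) + (10y^2 + 20y - 150)
  3y^3 - 6y^2 - 69y + 180 = ((3/10)y - 6/5)(10y^2 + 20y - 150) + (0)
Last nonzero remainder: 10y^2 + 20y - 150. Dividing through by 10 gives the monic gcd y^2 + 2y - 15.
Then lcm(f, g) = f·g / gcd(f, g); expanding and making the result monic gives the answer.

y^4 + 4y^3 - 35y^2 - 78y + 360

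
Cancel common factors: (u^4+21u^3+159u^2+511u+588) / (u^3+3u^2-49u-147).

Apply the Euclidean algorithm:
  u^4+21u^3+159u^2+511u+588 = (u+18)(u^3+3u^2-49u-147) + (154u^2+1540u+3234)
  u^3+3u^2-49u-147 = ((1/154)u-1/22)(154u^2+1540u+3234) + (0)
Last nonzero remainder: 154u^2+1540u+3234. Dividing through by 154 gives the monic gcd u^2+10u+21.
Cancel u^2+10u+21 from numerator and denominator to get the reduced form.

(u^2+11u+28)/(u-7)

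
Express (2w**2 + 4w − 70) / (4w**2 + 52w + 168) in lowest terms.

(w − 5)/(2w + 12)

Apply the Euclidean algorithm:
  2w**2 + 4w − 70 = (1/2)(4w**2 + 52w + 168) + (−22w − 154)
  4w**2 + 52w + 168 = (−(2/11)w − 12/11)(−22w − 154) + (0)
Last nonzero remainder: −22w − 154. Dividing through by −22 gives the monic gcd w + 7.
Cancel w + 7 from numerator and denominator to get the reduced form.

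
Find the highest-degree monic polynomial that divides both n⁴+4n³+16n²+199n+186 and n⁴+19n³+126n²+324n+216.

n²+7n+6

Euclidean algorithm in ℚ[n]:
  n⁴+4n³+16n²+199n+186 = (n⁴+19n³+126n²+324n+216) + (-15n³-110n²-125n-30)
  n⁴+19n³+126n²+324n+216 = (-(1/15)n-7/9)(-15n³-110n²-125n-30) + ((289/9)n²+(2023/9)n+578/3)
  -15n³-110n²-125n-30 = (-(135/289)n-45/289)((289/9)n²+(2023/9)n+578/3) + (0)
Last nonzero remainder: (289/9)n²+(2023/9)n+578/3. Dividing through by 289/9 gives the monic gcd n²+7n+6.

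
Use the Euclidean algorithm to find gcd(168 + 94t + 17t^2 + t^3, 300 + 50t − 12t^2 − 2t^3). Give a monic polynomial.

By polynomial division,
  t^3 + 17t^2 + 94t + 168 = (−1/2)(−2t^3 − 12t^2 + 50t + 300) + (11t^2 + 119t + 318)
  −2t^3 − 12t^2 + 50t + 300 = (−(2/11)t + 106/121)(11t^2 + 119t + 318) + ((432/121)t + 2592/121)
  11t^2 + 119t + 318 = ((1331/432)t + 6413/432)((432/121)t + 2592/121) + (0)
Last nonzero remainder: (432/121)t + 2592/121. Dividing through by 432/121 gives the monic gcd t + 6.

6 + t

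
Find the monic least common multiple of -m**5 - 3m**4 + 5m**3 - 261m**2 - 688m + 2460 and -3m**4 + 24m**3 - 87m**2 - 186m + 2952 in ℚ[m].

Repeated division with remainder:
  -m**5 - 3m**4 + 5m**3 - 261m**2 - 688m + 2460 = ((1/3)m + 11/3)(-3m**4 + 24m**3 - 87m**2 - 186m + 2952) + (-54m**3 + 120m**2 - 990m - 8364)
  -3m**4 + 24m**3 - 87m**2 - 186m + 2952 = ((1/18)m - 26/81)(-54m**3 + 120m**2 - 990m - 8364) + ((176/27)m**2 - (352/9)m + 7216/27)
  -54m**3 + 120m**2 - 990m - 8364 = (-(729/88)m - 1377/44)((176/27)m**2 - (352/9)m + 7216/27) + (0)
Last nonzero remainder: (176/27)m**2 - (352/9)m + 7216/27. Dividing through by 176/27 gives the monic gcd m**2 - 6m + 41.
Then lcm(f, g) = f·g / gcd(f, g); expanding and making the result monic gives the answer.

m**7 + m**6 - 35m**5 + 199m**4 + 286m**3 - 10100m**2 - 11592m + 59040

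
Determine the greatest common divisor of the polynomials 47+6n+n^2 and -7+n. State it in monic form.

1

Euclidean algorithm in ℚ[n]:
  n^2+6n+47 = (n+13)(n-7) + (138)
  n-7 = ((1/138)n-7/138)(138) + (0)
The last nonzero remainder is the constant 138, so the polynomials are coprime and gcd = 1.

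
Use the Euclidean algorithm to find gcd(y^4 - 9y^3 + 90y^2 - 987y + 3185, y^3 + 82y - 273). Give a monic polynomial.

y^2 + 3y + 91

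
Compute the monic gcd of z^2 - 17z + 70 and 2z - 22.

Apply the Euclidean algorithm:
  z^2 - 17z + 70 = ((1/2)z - 3)(2z - 22) + (4)
  2z - 22 = ((1/2)z - 11/2)(4) + (0)
The last nonzero remainder is the constant 4, so the polynomials are coprime and gcd = 1.

1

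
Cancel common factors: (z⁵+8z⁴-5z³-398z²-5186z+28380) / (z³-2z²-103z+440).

Euclidean algorithm in ℚ[z]:
  z⁵+8z⁴-5z³-398z²-5186z+28380 = (z²+10z+118)(z³-2z²-103z+440) + (428z²+2568z-23540)
  z³-2z²-103z+440 = ((1/428)z-2/107)(428z²+2568z-23540) + (0)
Last nonzero remainder: 428z²+2568z-23540. Dividing through by 428 gives the monic gcd z²+6z-55.
Cancel z²+6z-55 from numerator and denominator to get the reduced form.

(z³+2z²+38z-516)/(z-8)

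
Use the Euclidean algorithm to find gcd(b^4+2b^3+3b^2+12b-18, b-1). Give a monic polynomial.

b-1

Repeated division with remainder:
  b^4+2b^3+3b^2+12b-18 = (b^3+3b^2+6b+18)(b-1) + (0)
The last nonzero remainder b-1 is already monic.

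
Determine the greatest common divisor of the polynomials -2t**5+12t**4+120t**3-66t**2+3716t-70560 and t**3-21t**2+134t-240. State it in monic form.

t**2-18t+80

Euclidean algorithm in ℚ[t]:
  -2t**5+12t**4+120t**3-66t**2+3716t-70560 = (-2t**2-30t-242)(t**3-21t**2+134t-240) + (-1608t**2+28944t-128640)
  t**3-21t**2+134t-240 = (-(1/1608)t+1/536)(-1608t**2+28944t-128640) + (0)
Last nonzero remainder: -1608t**2+28944t-128640. Dividing through by -1608 gives the monic gcd t**2-18t+80.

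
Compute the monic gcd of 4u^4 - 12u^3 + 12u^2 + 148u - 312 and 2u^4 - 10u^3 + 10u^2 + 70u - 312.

Repeated division with remainder:
  4u^4 - 12u^3 + 12u^2 + 148u - 312 = (2)(2u^4 - 10u^3 + 10u^2 + 70u - 312) + (8u^3 - 8u^2 + 8u + 312)
  2u^4 - 10u^3 + 10u^2 + 70u - 312 = ((1/4)u - 1)(8u^3 - 8u^2 + 8u + 312) + (0)
Last nonzero remainder: 8u^3 - 8u^2 + 8u + 312. Dividing through by 8 gives the monic gcd u^3 - u^2 + u + 39.

u^3 - u^2 + u + 39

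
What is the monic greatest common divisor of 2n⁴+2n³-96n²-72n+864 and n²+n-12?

n²+n-12

Repeated division with remainder:
  2n⁴+2n³-96n²-72n+864 = (2n²-72)(n²+n-12) + (0)
The last nonzero remainder n²+n-12 is already monic.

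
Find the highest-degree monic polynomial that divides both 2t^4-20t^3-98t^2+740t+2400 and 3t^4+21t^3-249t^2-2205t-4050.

t^3-2t^2-65t-150

Euclidean algorithm in ℚ[t]:
  2t^4-20t^3-98t^2+740t+2400 = (2/3)(3t^4+21t^3-249t^2-2205t-4050) + (-34t^3+68t^2+2210t+5100)
  3t^4+21t^3-249t^2-2205t-4050 = (-(3/34)t-27/34)(-34t^3+68t^2+2210t+5100) + (0)
Last nonzero remainder: -34t^3+68t^2+2210t+5100. Dividing through by -34 gives the monic gcd t^3-2t^2-65t-150.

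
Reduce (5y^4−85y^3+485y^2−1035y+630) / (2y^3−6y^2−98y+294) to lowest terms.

(5y^2−35y+30)/(2y+14)

Euclidean algorithm in ℚ[y]:
  5y^4−85y^3+485y^2−1035y+630 = ((5/2)y−35)(2y^3−6y^2−98y+294) + (520y^2−5200y+10920)
  2y^3−6y^2−98y+294 = ((1/260)y+7/260)(520y^2−5200y+10920) + (0)
Last nonzero remainder: 520y^2−5200y+10920. Dividing through by 520 gives the monic gcd y^2−10y+21.
Cancel y^2−10y+21 from numerator and denominator to get the reduced form.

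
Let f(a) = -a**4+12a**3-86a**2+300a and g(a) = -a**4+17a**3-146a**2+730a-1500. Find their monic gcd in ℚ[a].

a**3-12a**2+86a-300

Euclidean algorithm in ℚ[a]:
  -a**4+12a**3-86a**2+300a = (-a**4+17a**3-146a**2+730a-1500) + (-5a**3+60a**2-430a+1500)
  -a**4+17a**3-146a**2+730a-1500 = ((1/5)a-1)(-5a**3+60a**2-430a+1500) + (0)
Last nonzero remainder: -5a**3+60a**2-430a+1500. Dividing through by -5 gives the monic gcd a**3-12a**2+86a-300.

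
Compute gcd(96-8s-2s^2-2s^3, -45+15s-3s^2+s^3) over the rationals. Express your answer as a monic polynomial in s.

-3+s

Repeated division with remainder:
  -2s^3-2s^2-8s+96 = (-2)(s^3-3s^2+15s-45) + (-8s^2+22s+6)
  s^3-3s^2+15s-45 = (-(1/8)s+1/32)(-8s^2+22s+6) + ((241/16)s-723/16)
  -8s^2+22s+6 = (-(128/241)s-32/241)((241/16)s-723/16) + (0)
Last nonzero remainder: (241/16)s-723/16. Dividing through by 241/16 gives the monic gcd s-3.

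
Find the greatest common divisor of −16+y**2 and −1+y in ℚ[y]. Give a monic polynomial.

1

By polynomial division,
  y**2−16 = (y+1)(y−1) + (−15)
  y−1 = (−(1/15)y+1/15)(−15) + (0)
The last nonzero remainder is the constant −15, so the polynomials are coprime and gcd = 1.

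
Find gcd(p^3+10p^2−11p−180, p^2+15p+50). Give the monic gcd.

p+5

Euclidean algorithm in ℚ[p]:
  p^3+10p^2−11p−180 = (p−5)(p^2+15p+50) + (14p+70)
  p^2+15p+50 = ((1/14)p+5/7)(14p+70) + (0)
Last nonzero remainder: 14p+70. Dividing through by 14 gives the monic gcd p+5.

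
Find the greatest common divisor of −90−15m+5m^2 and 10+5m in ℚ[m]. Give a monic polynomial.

By polynomial division,
  5m^2−15m−90 = (m−5)(5m+10) + (−40)
  5m+10 = (−(1/8)m−1/4)(−40) + (0)
The last nonzero remainder is the constant −40, so the polynomials are coprime and gcd = 1.

1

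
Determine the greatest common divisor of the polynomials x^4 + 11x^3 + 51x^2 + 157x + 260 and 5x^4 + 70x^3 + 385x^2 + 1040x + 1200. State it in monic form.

x^2 + 9x + 20

Repeated division with remainder:
  x^4 + 11x^3 + 51x^2 + 157x + 260 = (1/5)(5x^4 + 70x^3 + 385x^2 + 1040x + 1200) + (-3x^3 - 26x^2 - 51x + 20)
  5x^4 + 70x^3 + 385x^2 + 1040x + 1200 = (-(5/3)x - 80/9)(-3x^3 - 26x^2 - 51x + 20) + ((620/9)x^2 + 620x + 12400/9)
  -3x^3 - 26x^2 - 51x + 20 = (-(27/620)x + 9/620)((620/9)x^2 + 620x + 12400/9) + (0)
Last nonzero remainder: (620/9)x^2 + 620x + 12400/9. Dividing through by 620/9 gives the monic gcd x^2 + 9x + 20.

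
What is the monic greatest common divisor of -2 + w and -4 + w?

Repeated division with remainder:
  w - 2 = (w - 4) + (2)
  w - 4 = ((1/2)w - 2)(2) + (0)
The last nonzero remainder is the constant 2, so the polynomials are coprime and gcd = 1.

1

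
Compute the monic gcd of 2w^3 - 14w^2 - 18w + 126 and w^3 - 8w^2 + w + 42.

w^2 - 10w + 21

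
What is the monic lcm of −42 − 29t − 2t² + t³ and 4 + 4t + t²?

−84 − 100t − 33t² + t⁴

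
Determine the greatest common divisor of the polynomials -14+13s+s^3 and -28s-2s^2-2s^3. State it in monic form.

By polynomial division,
  s^3+13s-14 = (-1/2)(-2s^3-2s^2-28s) + (-s^2-s-14)
  -2s^3-2s^2-28s = (2s)(-s^2-s-14) + (0)
Last nonzero remainder: -s^2-s-14. Dividing through by -1 gives the monic gcd s^2+s+14.

14+s+s^2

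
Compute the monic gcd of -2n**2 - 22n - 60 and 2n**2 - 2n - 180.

Apply the Euclidean algorithm:
  -2n**2 - 22n - 60 = (-1)(2n**2 - 2n - 180) + (-24n - 240)
  2n**2 - 2n - 180 = (-(1/12)n + 11/12)(-24n - 240) + (40)
  -24n - 240 = (-(3/5)n - 6)(40) + (0)
The last nonzero remainder is the constant 40, so the polynomials are coprime and gcd = 1.

1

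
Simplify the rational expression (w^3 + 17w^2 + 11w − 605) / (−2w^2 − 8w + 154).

(−w^2 − 6w + 55)/(2w − 14)

By polynomial division,
  w^3 + 17w^2 + 11w − 605 = (−(1/2)w − 13/2)(−2w^2 − 8w + 154) + (36w + 396)
  −2w^2 − 8w + 154 = (−(1/18)w + 7/18)(36w + 396) + (0)
Last nonzero remainder: 36w + 396. Dividing through by 36 gives the monic gcd w + 11.
Cancel w + 11 from numerator and denominator to get the reduced form.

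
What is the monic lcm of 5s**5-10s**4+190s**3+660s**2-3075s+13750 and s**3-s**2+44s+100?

s**6+34s**4+208s**3-351s**2+1520s+5500

By polynomial division,
  5s**5-10s**4+190s**3+660s**2-3075s+13750 = (5s**2-5s-35)(s**3-s**2+44s+100) + (345s**2-1035s+17250)
  s**3-s**2+44s+100 = ((1/345)s+2/345)(345s**2-1035s+17250) + (0)
Last nonzero remainder: 345s**2-1035s+17250. Dividing through by 345 gives the monic gcd s**2-3s+50.
Then lcm(f, g) = f·g / gcd(f, g); expanding and making the result monic gives the answer.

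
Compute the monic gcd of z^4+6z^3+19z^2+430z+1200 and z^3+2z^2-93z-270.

Apply the Euclidean algorithm:
  z^4+6z^3+19z^2+430z+1200 = (z+4)(z^3+2z^2-93z-270) + (104z^2+1072z+2280)
  z^3+2z^2-93z-270 = ((1/104)z-27/338)(104z^2+1072z+2280) + (-(4950/169)z-14850/169)
  104z^2+1072z+2280 = (-(8788/2475)z-12844/495)(-(4950/169)z-14850/169) + (0)
Last nonzero remainder: -(4950/169)z-14850/169. Dividing through by -4950/169 gives the monic gcd z+3.

z+3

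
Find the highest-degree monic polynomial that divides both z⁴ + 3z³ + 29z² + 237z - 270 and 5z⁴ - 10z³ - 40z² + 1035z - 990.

By polynomial division,
  z⁴ + 3z³ + 29z² + 237z - 270 = (1/5)(5z⁴ - 10z³ - 40z² + 1035z - 990) + (5z³ + 37z² + 30z - 72)
  5z⁴ - 10z³ - 40z² + 1035z - 990 = (z - 47/5)(5z³ + 37z² + 30z - 72) + ((1389/5)z² + 1389z - 8334/5)
  5z³ + 37z² + 30z - 72 = ((25/1389)z + 20/463)((1389/5)z² + 1389z - 8334/5) + (0)
Last nonzero remainder: (1389/5)z² + 1389z - 8334/5. Dividing through by 1389/5 gives the monic gcd z² + 5z - 6.

z² + 5z - 6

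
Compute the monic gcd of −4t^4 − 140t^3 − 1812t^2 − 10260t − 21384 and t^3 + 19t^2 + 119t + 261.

Apply the Euclidean algorithm:
  −4t^4 − 140t^3 − 1812t^2 − 10260t − 21384 = (−4t − 64)(t^3 + 19t^2 + 119t + 261) + (−120t^2 − 1600t − 4680)
  t^3 + 19t^2 + 119t + 261 = (−(1/120)t − 17/360)(−120t^2 − 1600t − 4680) + ((40/9)t + 40)
  −120t^2 − 1600t − 4680 = (−27t − 117)((40/9)t + 40) + (0)
Last nonzero remainder: (40/9)t + 40. Dividing through by 40/9 gives the monic gcd t + 9.

t + 9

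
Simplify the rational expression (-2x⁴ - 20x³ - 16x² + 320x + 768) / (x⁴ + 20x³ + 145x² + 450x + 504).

By polynomial division,
  -2x⁴ - 20x³ - 16x² + 320x + 768 = (-2)(x⁴ + 20x³ + 145x² + 450x + 504) + (20x³ + 274x² + 1220x + 1776)
  x⁴ + 20x³ + 145x² + 450x + 504 = ((1/20)x + 63/200)(20x³ + 274x² + 1220x + 1776) + (-(231/100)x² - (231/10)x - 1386/25)
  20x³ + 274x² + 1220x + 1776 = (-(2000/231)x - 7400/231)(-(231/100)x² - (231/10)x - 1386/25) + (0)
Last nonzero remainder: -(231/100)x² - (231/10)x - 1386/25. Dividing through by -231/100 gives the monic gcd x² + 10x + 24.
Cancel x² + 10x + 24 from numerator and denominator to get the reduced form.

(-2x² + 32)/(x² + 10x + 21)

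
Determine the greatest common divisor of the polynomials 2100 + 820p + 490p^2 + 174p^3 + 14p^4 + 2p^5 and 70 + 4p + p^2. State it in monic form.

By polynomial division,
  2p^5 + 14p^4 + 174p^3 + 490p^2 + 820p + 2100 = (2p^3 + 6p^2 + 10p + 30)(p^2 + 4p + 70) + (0)
The last nonzero remainder p^2 + 4p + 70 is already monic.

70 + 4p + p^2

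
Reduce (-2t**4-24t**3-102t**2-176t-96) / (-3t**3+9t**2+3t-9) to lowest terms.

By polynomial division,
  -2t**4-24t**3-102t**2-176t-96 = ((2/3)t+10)(-3t**3+9t**2+3t-9) + (-194t**2-200t-6)
  -3t**3+9t**2+3t-9 = ((3/194)t-1173/18818)(-194t**2-200t-6) + (-(88200/9409)t-88200/9409)
  -194t**2-200t-6 = ((912673/44100)t+9409/14700)(-(88200/9409)t-88200/9409) + (0)
Last nonzero remainder: -(88200/9409)t-88200/9409. Dividing through by -88200/9409 gives the monic gcd t+1.
Cancel t+1 from numerator and denominator to get the reduced form.

(2t**3+22t**2+80t+96)/(3t**2-12t+9)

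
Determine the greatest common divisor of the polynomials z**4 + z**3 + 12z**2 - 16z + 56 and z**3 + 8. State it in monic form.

Repeated division with remainder:
  z**4 + z**3 + 12z**2 - 16z + 56 = (z + 1)(z**3 + 8) + (12z**2 - 24z + 48)
  z**3 + 8 = ((1/12)z + 1/6)(12z**2 - 24z + 48) + (0)
Last nonzero remainder: 12z**2 - 24z + 48. Dividing through by 12 gives the monic gcd z**2 - 2z + 4.

z**2 - 2z + 4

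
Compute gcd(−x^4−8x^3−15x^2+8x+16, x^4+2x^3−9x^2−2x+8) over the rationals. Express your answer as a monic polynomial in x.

x^3+4x^2−x−4

Apply the Euclidean algorithm:
  −x^4−8x^3−15x^2+8x+16 = (−1)(x^4+2x^3−9x^2−2x+8) + (−6x^3−24x^2+6x+24)
  x^4+2x^3−9x^2−2x+8 = (−(1/6)x+1/3)(−6x^3−24x^2+6x+24) + (0)
Last nonzero remainder: −6x^3−24x^2+6x+24. Dividing through by −6 gives the monic gcd x^3+4x^2−x−4.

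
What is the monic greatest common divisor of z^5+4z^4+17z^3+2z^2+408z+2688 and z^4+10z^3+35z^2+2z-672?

z^2+6z+32

By polynomial division,
  z^5+4z^4+17z^3+2z^2+408z+2688 = (z-6)(z^4+10z^3+35z^2+2z-672) + (42z^3+210z^2+1092z-1344)
  z^4+10z^3+35z^2+2z-672 = ((1/42)z+5/42)(42z^3+210z^2+1092z-1344) + (-16z^2-96z-512)
  42z^3+210z^2+1092z-1344 = (-(21/8)z+21/8)(-16z^2-96z-512) + (0)
Last nonzero remainder: -16z^2-96z-512. Dividing through by -16 gives the monic gcd z^2+6z+32.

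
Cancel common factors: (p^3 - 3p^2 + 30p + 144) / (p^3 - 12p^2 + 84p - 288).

Apply the Euclidean algorithm:
  p^3 - 3p^2 + 30p + 144 = (p^3 - 12p^2 + 84p - 288) + (9p^2 - 54p + 432)
  p^3 - 12p^2 + 84p - 288 = ((1/9)p - 2/3)(9p^2 - 54p + 432) + (0)
Last nonzero remainder: 9p^2 - 54p + 432. Dividing through by 9 gives the monic gcd p^2 - 6p + 48.
Cancel p^2 - 6p + 48 from numerator and denominator to get the reduced form.

(p + 3)/(p - 6)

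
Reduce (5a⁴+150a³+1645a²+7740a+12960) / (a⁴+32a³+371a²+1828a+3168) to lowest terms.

(5a+45)/(a+11)

By polynomial division,
  5a⁴+150a³+1645a²+7740a+12960 = (5)(a⁴+32a³+371a²+1828a+3168) + (−10a³−210a²−1400a−2880)
  a⁴+32a³+371a²+1828a+3168 = (−(1/10)a−11/10)(−10a³−210a²−1400a−2880) + (0)
Last nonzero remainder: −10a³−210a²−1400a−2880. Dividing through by −10 gives the monic gcd a³+21a²+140a+288.
Cancel a³+21a²+140a+288 from numerator and denominator to get the reduced form.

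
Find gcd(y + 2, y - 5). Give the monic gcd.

By polynomial division,
  y + 2 = (y - 5) + (7)
  y - 5 = ((1/7)y - 5/7)(7) + (0)
The last nonzero remainder is the constant 7, so the polynomials are coprime and gcd = 1.

1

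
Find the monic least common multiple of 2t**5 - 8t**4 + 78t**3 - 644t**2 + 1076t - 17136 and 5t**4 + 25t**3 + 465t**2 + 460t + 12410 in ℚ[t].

Euclidean algorithm in ℚ[t]:
  2t**5 - 8t**4 + 78t**3 - 644t**2 + 1076t - 17136 = ((2/5)t - 18/5)(5t**4 + 25t**3 + 465t**2 + 460t + 12410) + (-18t**3 + 846t**2 - 2232t + 27540)
  5t**4 + 25t**3 + 465t**2 + 460t + 12410 = (-(5/18)t - 130/9)(-18t**3 + 846t**2 - 2232t + 27540) + (12065t**2 - 24130t + 410210)
  -18t**3 + 846t**2 - 2232t + 27540 = (-(18/12065)t + 162/2413)(12065t**2 - 24130t + 410210) + (0)
Last nonzero remainder: 12065t**2 - 24130t + 410210. Dividing through by 12065 gives the monic gcd t**2 - 2t + 34.
Then lcm(f, g) = f·g / gcd(f, g); expanding and making the result monic gives the answer.

t**7 + 3t**6 + 84t**5 - 341t**4 + 1131t**3 - 28308t**2 - 20702t - 625464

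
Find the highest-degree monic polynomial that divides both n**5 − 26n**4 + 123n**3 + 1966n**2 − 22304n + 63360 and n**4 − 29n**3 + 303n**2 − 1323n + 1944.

n**2 − 17n + 72

By polynomial division,
  n**5 − 26n**4 + 123n**3 + 1966n**2 − 22304n + 63360 = (n + 3)(n**4 − 29n**3 + 303n**2 − 1323n + 1944) + (−93n**3 + 2380n**2 − 20279n + 57528)
  n**4 − 29n**3 + 303n**2 − 1323n + 1944 = (−(1/93)n + 317/8649)(−93n**3 + 2380n**2 − 20279n + 57528) + (−(19760/8649)n**2 + (335920/8649)n − 158080/961)
  −93n**3 + 2380n**2 − 20279n + 57528 = ((804357/19760)n − 6910551/19760)(−(19760/8649)n**2 + (335920/8649)n − 158080/961) + (0)
Last nonzero remainder: −(19760/8649)n**2 + (335920/8649)n − 158080/961. Dividing through by −19760/8649 gives the monic gcd n**2 − 17n + 72.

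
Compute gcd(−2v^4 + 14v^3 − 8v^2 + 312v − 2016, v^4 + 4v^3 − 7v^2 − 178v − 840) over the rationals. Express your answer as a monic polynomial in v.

By polynomial division,
  −2v^4 + 14v^3 − 8v^2 + 312v − 2016 = (−2)(v^4 + 4v^3 − 7v^2 − 178v − 840) + (22v^3 − 22v^2 − 44v − 3696)
  v^4 + 4v^3 − 7v^2 − 178v − 840 = ((1/22)v + 5/22)(22v^3 − 22v^2 − 44v − 3696) + (0)
Last nonzero remainder: 22v^3 − 22v^2 − 44v − 3696. Dividing through by 22 gives the monic gcd v^3 − v^2 − 2v − 168.

v^3 − v^2 − 2v − 168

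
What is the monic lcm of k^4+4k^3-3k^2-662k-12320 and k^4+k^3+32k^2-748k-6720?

Repeated division with remainder:
  k^4+4k^3-3k^2-662k-12320 = (k^4+k^3+32k^2-748k-6720) + (3k^3-35k^2+86k-5600)
  k^4+k^3+32k^2-748k-6720 = ((1/3)k+38/9)(3k^3-35k^2+86k-5600) + ((1360/9)k^2+(6800/9)k+152320/9)
  3k^3-35k^2+86k-5600 = ((27/1360)k-45/136)((1360/9)k^2+(6800/9)k+152320/9) + (0)
Last nonzero remainder: (1360/9)k^2+(6800/9)k+152320/9. Dividing through by 1360/9 gives the monic gcd k^2+5k+112.
Then lcm(f, g) = f·g / gcd(f, g); expanding and making the result monic gives the answer.

k^6-79k^4-890k^3-9492k^2+89000k+739200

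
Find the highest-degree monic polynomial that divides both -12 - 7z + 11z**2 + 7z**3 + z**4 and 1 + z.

Repeated division with remainder:
  z**4 + 7z**3 + 11z**2 - 7z - 12 = (z**3 + 6z**2 + 5z - 12)(z + 1) + (0)
The last nonzero remainder z + 1 is already monic.

1 + z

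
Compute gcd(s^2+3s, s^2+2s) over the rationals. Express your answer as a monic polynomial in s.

s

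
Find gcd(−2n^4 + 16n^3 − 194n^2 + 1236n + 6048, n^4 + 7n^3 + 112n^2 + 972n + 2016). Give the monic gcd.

n^3 + n^2 + 106n + 336

Apply the Euclidean algorithm:
  −2n^4 + 16n^3 − 194n^2 + 1236n + 6048 = (−2)(n^4 + 7n^3 + 112n^2 + 972n + 2016) + (30n^3 + 30n^2 + 3180n + 10080)
  n^4 + 7n^3 + 112n^2 + 972n + 2016 = ((1/30)n + 1/5)(30n^3 + 30n^2 + 3180n + 10080) + (0)
Last nonzero remainder: 30n^3 + 30n^2 + 3180n + 10080. Dividing through by 30 gives the monic gcd n^3 + n^2 + 106n + 336.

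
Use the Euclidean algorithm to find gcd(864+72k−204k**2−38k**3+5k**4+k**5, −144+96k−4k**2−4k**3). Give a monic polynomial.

−12+4k+k**2

Apply the Euclidean algorithm:
  k**5+5k**4−38k**3−204k**2+72k+864 = (−(1/4)k**2−k+9/2)(−4k**3−4k**2+96k−144) + (−126k**2−504k+1512)
  −4k**3−4k**2+96k−144 = ((2/63)k−2/21)(−126k**2−504k+1512) + (0)
Last nonzero remainder: −126k**2−504k+1512. Dividing through by −126 gives the monic gcd k**2+4k−12.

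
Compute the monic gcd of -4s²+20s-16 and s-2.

By polynomial division,
  -4s²+20s-16 = (-4s+12)(s-2) + (8)
  s-2 = ((1/8)s-1/4)(8) + (0)
The last nonzero remainder is the constant 8, so the polynomials are coprime and gcd = 1.

1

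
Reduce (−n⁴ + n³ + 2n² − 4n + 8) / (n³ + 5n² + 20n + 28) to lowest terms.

(−n³ + 3n² − 4n + 4)/(n² + 3n + 14)

Euclidean algorithm in ℚ[n]:
  −n⁴ + n³ + 2n² − 4n + 8 = (−n + 6)(n³ + 5n² + 20n + 28) + (−8n² − 96n − 160)
  n³ + 5n² + 20n + 28 = (−(1/8)n + 7/8)(−8n² − 96n − 160) + (84n + 168)
  −8n² − 96n − 160 = (−(2/21)n − 20/21)(84n + 168) + (0)
Last nonzero remainder: 84n + 168. Dividing through by 84 gives the monic gcd n + 2.
Cancel n + 2 from numerator and denominator to get the reduced form.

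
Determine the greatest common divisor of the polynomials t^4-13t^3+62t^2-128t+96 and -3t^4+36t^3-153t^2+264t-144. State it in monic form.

Euclidean algorithm in ℚ[t]:
  t^4-13t^3+62t^2-128t+96 = (-1/3)(-3t^4+36t^3-153t^2+264t-144) + (-t^3+11t^2-40t+48)
  -3t^4+36t^3-153t^2+264t-144 = (3t-3)(-t^3+11t^2-40t+48) + (0)
Last nonzero remainder: -t^3+11t^2-40t+48. Dividing through by -1 gives the monic gcd t^3-11t^2+40t-48.

t^3-11t^2+40t-48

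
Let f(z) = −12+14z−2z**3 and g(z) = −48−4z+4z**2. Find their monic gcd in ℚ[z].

3+z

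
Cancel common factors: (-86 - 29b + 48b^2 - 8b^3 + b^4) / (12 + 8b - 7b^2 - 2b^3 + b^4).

(43 - 7b + b^2)/(-6 - b + b^2)

Apply the Euclidean algorithm:
  b^4 - 8b^3 + 48b^2 - 29b - 86 = (b^4 - 2b^3 - 7b^2 + 8b + 12) + (-6b^3 + 55b^2 - 37b - 98)
  b^4 - 2b^3 - 7b^2 + 8b + 12 = (-(1/6)b - 43/36)(-6b^3 + 55b^2 - 37b - 98) + ((1891/36)b^2 - (1891/36)b - 1891/18)
  -6b^3 + 55b^2 - 37b - 98 = (-(216/1891)b + 1764/1891)((1891/36)b^2 - (1891/36)b - 1891/18) + (0)
Last nonzero remainder: (1891/36)b^2 - (1891/36)b - 1891/18. Dividing through by 1891/36 gives the monic gcd b^2 - b - 2.
Cancel b^2 - b - 2 from numerator and denominator to get the reduced form.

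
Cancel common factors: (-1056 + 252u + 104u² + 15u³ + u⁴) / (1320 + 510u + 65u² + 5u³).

Repeated division with remainder:
  u⁴ + 15u³ + 104u² + 252u - 1056 = ((1/5)u + 2/5)(5u³ + 65u² + 510u + 1320) + (-24u² - 216u - 1584)
  5u³ + 65u² + 510u + 1320 = (-(5/24)u - 5/6)(-24u² - 216u - 1584) + (0)
Last nonzero remainder: -24u² - 216u - 1584. Dividing through by -24 gives the monic gcd u² + 9u + 66.
Cancel u² + 9u + 66 from numerator and denominator to get the reduced form.

(-16 + 6u + u²)/(20 + 5u)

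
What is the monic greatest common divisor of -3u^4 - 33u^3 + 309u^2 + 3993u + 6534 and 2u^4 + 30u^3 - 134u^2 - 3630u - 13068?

u^3 + 9u^2 - 121u - 1089

Euclidean algorithm in ℚ[u]:
  -3u^4 - 33u^3 + 309u^2 + 3993u + 6534 = (-3/2)(2u^4 + 30u^3 - 134u^2 - 3630u - 13068) + (12u^3 + 108u^2 - 1452u - 13068)
  2u^4 + 30u^3 - 134u^2 - 3630u - 13068 = ((1/6)u + 1)(12u^3 + 108u^2 - 1452u - 13068) + (0)
Last nonzero remainder: 12u^3 + 108u^2 - 1452u - 13068. Dividing through by 12 gives the monic gcd u^3 + 9u^2 - 121u - 1089.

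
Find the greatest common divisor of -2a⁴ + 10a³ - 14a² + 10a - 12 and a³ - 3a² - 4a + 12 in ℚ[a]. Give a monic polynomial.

Repeated division with remainder:
  -2a⁴ + 10a³ - 14a² + 10a - 12 = (-2a + 4)(a³ - 3a² - 4a + 12) + (-10a² + 50a - 60)
  a³ - 3a² - 4a + 12 = (-(1/10)a - 1/5)(-10a² + 50a - 60) + (0)
Last nonzero remainder: -10a² + 50a - 60. Dividing through by -10 gives the monic gcd a² - 5a + 6.

a² - 5a + 6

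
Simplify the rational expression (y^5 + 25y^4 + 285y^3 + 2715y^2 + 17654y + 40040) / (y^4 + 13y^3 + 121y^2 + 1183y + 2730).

(y^2 + 15y + 44)/(y + 3)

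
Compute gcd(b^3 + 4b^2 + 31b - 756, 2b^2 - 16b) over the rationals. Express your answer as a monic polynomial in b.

By polynomial division,
  b^3 + 4b^2 + 31b - 756 = ((1/2)b + 6)(2b^2 - 16b) + (127b - 756)
  2b^2 - 16b = ((2/127)b - 520/16129)(127b - 756) + (-393120/16129)
  127b - 756 = (-(2048383/393120)b + 16129/520)(-393120/16129) + (0)
The last nonzero remainder is the constant -393120/16129, so the polynomials are coprime and gcd = 1.

1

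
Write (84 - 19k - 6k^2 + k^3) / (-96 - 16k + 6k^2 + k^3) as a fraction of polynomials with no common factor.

(21 - 10k + k^2)/(-24 + 2k + k^2)

Apply the Euclidean algorithm:
  k^3 - 6k^2 - 19k + 84 = (k^3 + 6k^2 - 16k - 96) + (-12k^2 - 3k + 180)
  k^3 + 6k^2 - 16k - 96 = (-(1/12)k - 23/48)(-12k^2 - 3k + 180) + (-(39/16)k - 39/4)
  -12k^2 - 3k + 180 = ((64/13)k - 240/13)(-(39/16)k - 39/4) + (0)
Last nonzero remainder: -(39/16)k - 39/4. Dividing through by -39/16 gives the monic gcd k + 4.
Cancel k + 4 from numerator and denominator to get the reduced form.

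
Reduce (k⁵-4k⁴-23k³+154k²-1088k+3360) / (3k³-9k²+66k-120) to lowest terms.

Euclidean algorithm in ℚ[k]:
  k⁵-4k⁴-23k³+154k²-1088k+3360 = ((1/3)k²-(1/3)k-16)(3k³-9k²+66k-120) + (72k²-72k+1440)
  3k³-9k²+66k-120 = ((1/24)k-1/12)(72k²-72k+1440) + (0)
Last nonzero remainder: 72k²-72k+1440. Dividing through by 72 gives the monic gcd k²-k+20.
Cancel k²-k+20 from numerator and denominator to get the reduced form.

(k³-3k²-46k+168)/(3k-6)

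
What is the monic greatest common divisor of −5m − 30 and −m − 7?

1

Repeated division with remainder:
  −5m − 30 = (5)(−m − 7) + (5)
  −m − 7 = (−(1/5)m − 7/5)(5) + (0)
The last nonzero remainder is the constant 5, so the polynomials are coprime and gcd = 1.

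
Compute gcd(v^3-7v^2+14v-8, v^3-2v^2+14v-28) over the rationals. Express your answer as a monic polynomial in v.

By polynomial division,
  v^3-7v^2+14v-8 = (v^3-2v^2+14v-28) + (-5v^2+20)
  v^3-2v^2+14v-28 = (-(1/5)v+2/5)(-5v^2+20) + (18v-36)
  -5v^2+20 = (-(5/18)v-5/9)(18v-36) + (0)
Last nonzero remainder: 18v-36. Dividing through by 18 gives the monic gcd v-2.

v-2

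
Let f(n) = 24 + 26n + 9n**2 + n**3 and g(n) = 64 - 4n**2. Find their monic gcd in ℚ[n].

4 + n

Euclidean algorithm in ℚ[n]:
  n**3 + 9n**2 + 26n + 24 = (-(1/4)n - 9/4)(-4n**2 + 64) + (42n + 168)
  -4n**2 + 64 = (-(2/21)n + 8/21)(42n + 168) + (0)
Last nonzero remainder: 42n + 168. Dividing through by 42 gives the monic gcd n + 4.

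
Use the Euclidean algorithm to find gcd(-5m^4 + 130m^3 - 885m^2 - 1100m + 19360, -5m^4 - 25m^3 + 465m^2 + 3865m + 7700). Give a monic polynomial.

m^2 - 7m - 44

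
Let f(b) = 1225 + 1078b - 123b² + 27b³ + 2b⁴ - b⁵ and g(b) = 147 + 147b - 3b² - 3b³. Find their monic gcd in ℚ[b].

-49 - 49b + b² + b³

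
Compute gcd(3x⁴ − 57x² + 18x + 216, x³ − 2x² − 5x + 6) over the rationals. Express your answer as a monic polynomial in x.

Euclidean algorithm in ℚ[x]:
  3x⁴ − 57x² + 18x + 216 = (3x + 6)(x³ − 2x² − 5x + 6) + (−30x² + 30x + 180)
  x³ − 2x² − 5x + 6 = (−(1/30)x + 1/30)(−30x² + 30x + 180) + (0)
Last nonzero remainder: −30x² + 30x + 180. Dividing through by −30 gives the monic gcd x² − x − 6.

x² − x − 6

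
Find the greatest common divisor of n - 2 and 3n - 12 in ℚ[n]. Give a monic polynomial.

Repeated division with remainder:
  n - 2 = (1/3)(3n - 12) + (2)
  3n - 12 = ((3/2)n - 6)(2) + (0)
The last nonzero remainder is the constant 2, so the polynomials are coprime and gcd = 1.

1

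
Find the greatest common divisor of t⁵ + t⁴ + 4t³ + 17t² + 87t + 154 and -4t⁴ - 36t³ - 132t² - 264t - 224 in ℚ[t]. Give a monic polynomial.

t³ + 5t² + 13t + 14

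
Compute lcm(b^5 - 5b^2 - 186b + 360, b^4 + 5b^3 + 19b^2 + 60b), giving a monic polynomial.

Repeated division with remainder:
  b^5 - 5b^2 - 186b + 360 = (b - 5)(b^4 + 5b^3 + 19b^2 + 60b) + (6b^3 + 30b^2 + 114b + 360)
  b^4 + 5b^3 + 19b^2 + 60b = ((1/6)b)(6b^3 + 30b^2 + 114b + 360) + (0)
Last nonzero remainder: 6b^3 + 30b^2 + 114b + 360. Dividing through by 6 gives the monic gcd b^3 + 5b^2 + 19b + 60.
Then lcm(f, g) = f·g / gcd(f, g); expanding and making the result monic gives the answer.

b^6 - 5b^3 - 186b^2 + 360b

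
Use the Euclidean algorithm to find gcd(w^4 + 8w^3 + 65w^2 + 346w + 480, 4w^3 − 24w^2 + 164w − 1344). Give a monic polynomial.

w^2 + w + 48

Apply the Euclidean algorithm:
  w^4 + 8w^3 + 65w^2 + 346w + 480 = ((1/4)w + 7/2)(4w^3 − 24w^2 + 164w − 1344) + (108w^2 + 108w + 5184)
  4w^3 − 24w^2 + 164w − 1344 = ((1/27)w − 7/27)(108w^2 + 108w + 5184) + (0)
Last nonzero remainder: 108w^2 + 108w + 5184. Dividing through by 108 gives the monic gcd w^2 + w + 48.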